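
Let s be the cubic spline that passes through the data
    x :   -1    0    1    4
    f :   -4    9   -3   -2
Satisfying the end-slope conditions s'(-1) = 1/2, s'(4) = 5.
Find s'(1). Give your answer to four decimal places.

Write σ_i for s''(x_i). With h_i = 1, 1, 3 and divided differences Δ_i = 13, -12, 1/3, the continuity of s' gives the tridiagonal system
  1·σ_0 + 4·σ_1 + 1·σ_2 = 6(Δ_1 - Δ_0) = -150
  1·σ_1 + 8·σ_2 + 3·σ_3 = 6(Δ_2 - Δ_1) = 74
Clamped end conditions give two more equations: 2h_0·σ_0 + h_0·σ_1 = 6(Δ_0 - s'(-1)) = 75 and h_2·σ_2 + 2h_2·σ_3 = 6(s'(4) - Δ_2) = 28.
Solving: σ_0 = 1940/29, σ_1 = -1705/29, σ_2 = 530/29, σ_3 = -389/87.
On [1, 4], s'(x) = b_2 + 2c_2·(x - 1) + 3d_2·(x - 1)² with b_2 = Δ_2 - h_2(2σ_2 + σ_3)/6 = -911/58, c_2 = σ_2/2 = 265/29, d_2 = (σ_3 - σ_2)/(6h_2) = -1979/1566. So s'(1) = -911/58.

-15.7069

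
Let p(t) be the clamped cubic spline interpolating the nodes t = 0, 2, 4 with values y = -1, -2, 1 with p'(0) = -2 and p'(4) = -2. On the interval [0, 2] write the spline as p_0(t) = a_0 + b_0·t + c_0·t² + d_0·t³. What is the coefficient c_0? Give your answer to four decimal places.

Write M_i for p''(x_i). With h_i = 2, 2 and divided differences Δ_i = -1/2, 3/2, the continuity of p' gives the tridiagonal system
  2·M_0 + 8·M_1 + 2·M_2 = 6(Δ_1 - Δ_0) = 12
Clamped end conditions give two more equations: 2h_0·M_0 + h_0·M_1 = 6(Δ_0 - p'(0)) = 9 and h_1·M_1 + 2h_1·M_2 = 6(p'(4) - Δ_1) = -21.
Hence M_0 = 3/4, M_1 = 3, M_2 = -27/4.
On [0, 2], with p_0(t) = a_0 + b_0·t + c_0·t² + d_0·t³: c_0 = M_0/2 = 3/8, d_0 = (M_1 - M_0)/(6h_0) = 3/16, b_0 = Δ_0 - h_0(2M_0 + M_1)/6 = -2.

0.3750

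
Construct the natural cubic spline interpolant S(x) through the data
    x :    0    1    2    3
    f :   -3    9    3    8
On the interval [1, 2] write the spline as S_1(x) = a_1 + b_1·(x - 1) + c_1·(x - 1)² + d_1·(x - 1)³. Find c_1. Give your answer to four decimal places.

-16.6000

Put σ_i = S'' at the i-th knot. Here h = (1, 1, 1) and Δ = (12, -6, 5), so the interior equations h_(i-1)·σ_(i-1) + 2(h_(i-1)+h_i)·σ_i + h_i·σ_(i+1) = 6(Δ_i − Δ_(i-1)) read
  1·σ_0 + 4·σ_1 + 1·σ_2 = 6(Δ_1 - Δ_0) = -108
  1·σ_1 + 4·σ_2 + 1·σ_3 = 6(Δ_2 - Δ_1) = 66
Natural end conditions: σ_0 = σ_3 = 0.
Solving the tridiagonal system: σ_0 = 0, σ_1 = -166/5, σ_2 = 124/5, σ_3 = 0.
On [1, 2], with S_1(x) = a_1 + b_1·(x - 1) + c_1·(x - 1)² + d_1·(x - 1)³: c_1 = σ_1/2 = -83/5, d_1 = (σ_2 - σ_1)/(6h_1) = 29/3, b_1 = Δ_1 - h_1(2σ_1 + σ_2)/6 = 14/15.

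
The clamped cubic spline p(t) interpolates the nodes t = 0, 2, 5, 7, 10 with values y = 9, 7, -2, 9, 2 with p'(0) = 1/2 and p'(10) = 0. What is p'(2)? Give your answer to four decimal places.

Put m_i = p'' at the i-th knot. Here h = (2, 3, 2, 3) and Δ = (-1, -3, 11/2, -7/3), so the interior equations h_(i-1)·m_(i-1) + 2(h_(i-1)+h_i)·m_i + h_i·m_(i+1) = 6(Δ_i − Δ_(i-1)) read
  2·m_0 + 10·m_1 + 3·m_2 = 6(Δ_1 - Δ_0) = -12
  3·m_1 + 10·m_2 + 2·m_3 = 6(Δ_2 - Δ_1) = 51
  2·m_2 + 10·m_3 + 3·m_4 = 6(Δ_3 - Δ_2) = -47
Clamped end conditions give two more equations: 2h_0·m_0 + h_0·m_1 = 6(Δ_0 - p'(0)) = -9 and h_3·m_3 + 2h_3·m_4 = 6(p'(10) - Δ_3) = 14.
Hence m_0 = -313/580, m_1 = -496/145, m_2 = 2251/290, m_3 = -1186/145, m_4 = 2794/435.
On [2, 5], p'(t) = b_1 + 2c_1·(t - 2) + 3d_1·(t - 2)² with b_1 = Δ_1 - h_1(2m_1 + m_2)/6 = -2007/580, c_1 = m_1/2 = -248/145, d_1 = (m_2 - m_1)/(6h_1) = 1081/1740. So p'(2) = -2007/580.

-3.4603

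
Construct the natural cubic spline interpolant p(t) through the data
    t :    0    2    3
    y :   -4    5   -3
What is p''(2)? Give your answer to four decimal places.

-12.5000

Put M_i = p'' at the i-th knot. Here h = (2, 1) and Δ = (9/2, -8), so the interior equations h_(i-1)·M_(i-1) + 2(h_(i-1)+h_i)·M_i + h_i·M_(i+1) = 6(Δ_i − Δ_(i-1)) read
  2·M_0 + 6·M_1 + 1·M_2 = 6(Δ_1 - Δ_0) = -75
Natural end conditions: M_0 = M_2 = 0.
Solving the tridiagonal system: M_0 = 0, M_1 = -25/2, M_2 = 0.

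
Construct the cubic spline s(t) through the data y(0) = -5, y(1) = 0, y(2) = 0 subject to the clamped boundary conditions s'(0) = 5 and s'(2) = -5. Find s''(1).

-5

With m_i denoting the second derivative at x_i, h_i = 1, 1, and Δ_i = (y_(i+1) − y_i)/h_i = 5, 0:
  1·m_0 + 4·m_1 + 1·m_2 = 6(Δ_1 - Δ_0) = -30
Clamped end conditions give two more equations: 2h_0·m_0 + h_0·m_1 = 6(Δ_0 - s'(0)) = 0 and h_1·m_1 + 2h_1·m_2 = 6(s'(2) - Δ_1) = -30.
Solving the tridiagonal system: m_0 = 5/2, m_1 = -5, m_2 = -25/2.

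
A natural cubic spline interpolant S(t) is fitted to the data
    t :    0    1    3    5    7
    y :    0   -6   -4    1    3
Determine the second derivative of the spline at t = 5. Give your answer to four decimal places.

-1.0244

Write σ_i for S''(x_i). With h_i = 1, 2, 2, 2 and divided differences Δ_i = -6, 1, 5/2, 1, the continuity of S' gives the tridiagonal system
  1·σ_0 + 6·σ_1 + 2·σ_2 = 6(Δ_1 - Δ_0) = 42
  2·σ_1 + 8·σ_2 + 2·σ_3 = 6(Δ_2 - Δ_1) = 9
  2·σ_2 + 8·σ_3 + 2·σ_4 = 6(Δ_3 - Δ_2) = -9
Natural end conditions: σ_0 = σ_4 = 0.
Solving: σ_0 = 0, σ_1 = 585/82, σ_2 = -33/82, σ_3 = -42/41, σ_4 = 0.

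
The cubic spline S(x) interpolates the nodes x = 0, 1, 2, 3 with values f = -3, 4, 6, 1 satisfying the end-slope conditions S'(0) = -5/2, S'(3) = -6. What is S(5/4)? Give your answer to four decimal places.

With m_i denoting the second derivative at x_i, h_i = 1, 1, 1, and Δ_i = (y_(i+1) − y_i)/h_i = 7, 2, -5:
  1·m_0 + 4·m_1 + 1·m_2 = 6(Δ_1 - Δ_0) = -30
  1·m_1 + 4·m_2 + 1·m_3 = 6(Δ_2 - Δ_1) = -42
Clamped end conditions give two more equations: 2h_0·m_0 + h_0·m_1 = 6(Δ_0 - S'(0)) = 57 and h_2·m_2 + 2h_2·m_3 = 6(S'(3) - Δ_2) = -6.
Solving: m_0 = 538/15, m_1 = -221/15, m_2 = -104/15, m_3 = 7/15.
On [1, 2], S(x) = 4 + 121/15·(x - 1) - 221/30·(x - 1)² + 13/10·(x - 1)³.
With (x - 1) = 1/4: S(5/4) = 3569/640.

5.5766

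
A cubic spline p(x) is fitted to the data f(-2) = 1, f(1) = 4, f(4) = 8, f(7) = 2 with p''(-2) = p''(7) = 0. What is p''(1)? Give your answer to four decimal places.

0.6222

Put m_i = p'' at the i-th knot. Here h = (3, 3, 3) and Δ = (1, 4/3, -2), so the interior equations h_(i-1)·m_(i-1) + 2(h_(i-1)+h_i)·m_i + h_i·m_(i+1) = 6(Δ_i − Δ_(i-1)) read
  3·m_0 + 12·m_1 + 3·m_2 = 6(Δ_1 - Δ_0) = 2
  3·m_1 + 12·m_2 + 3·m_3 = 6(Δ_2 - Δ_1) = -20
Natural end conditions: m_0 = m_3 = 0.
Forward elimination and back-substitution give m_0 = 0, m_1 = 28/45, m_2 = -82/45, m_3 = 0.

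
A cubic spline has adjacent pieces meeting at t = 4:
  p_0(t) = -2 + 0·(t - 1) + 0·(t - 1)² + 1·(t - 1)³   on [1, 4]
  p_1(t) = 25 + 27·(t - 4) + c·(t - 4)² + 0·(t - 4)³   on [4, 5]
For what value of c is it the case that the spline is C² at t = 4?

p_0''(t) = 0 + 6·(t - 1), so p_0''(4) = 18. On the right, p_1''(4) = 2c, so c = 9.

9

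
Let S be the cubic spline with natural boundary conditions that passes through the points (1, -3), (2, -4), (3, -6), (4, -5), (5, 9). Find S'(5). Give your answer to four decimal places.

Write M_i for S''(x_i). With h_i = 1, 1, 1, 1 and divided differences Δ_i = -1, -2, 1, 14, the continuity of S' gives the tridiagonal system
  1·M_0 + 4·M_1 + 1·M_2 = 6(Δ_1 - Δ_0) = -6
  1·M_1 + 4·M_2 + 1·M_3 = 6(Δ_2 - Δ_1) = 18
  1·M_2 + 4·M_3 + 1·M_4 = 6(Δ_3 - Δ_2) = 78
Natural end conditions: M_0 = M_4 = 0.
Solving: M_0 = 0, M_1 = -3/2, M_2 = 0, M_3 = 39/2, M_4 = 0.
On [4, 5], S'(x) = b_3 + 2c_3·(x - 4) + 3d_3·(x - 4)² with b_3 = Δ_3 - h_3(2M_3 + M_4)/6 = 15/2, c_3 = M_3/2 = 39/4, d_3 = (M_4 - M_3)/(6h_3) = -13/4. So S'(5) = 69/4.

17.2500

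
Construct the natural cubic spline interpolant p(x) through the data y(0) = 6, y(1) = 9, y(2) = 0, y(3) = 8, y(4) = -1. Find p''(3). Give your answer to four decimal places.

-35.8929

Let m_i = p''(x_i). Step sizes h_i = 1, 1, 1, 1; slopes of the chords Δ_i = (y_(i+1) - y_i)/h_i = 3, -9, 8, -9.
  1·m_0 + 4·m_1 + 1·m_2 = 6(Δ_1 - Δ_0) = -72
  1·m_1 + 4·m_2 + 1·m_3 = 6(Δ_2 - Δ_1) = 102
  1·m_2 + 4·m_3 + 1·m_4 = 6(Δ_3 - Δ_2) = -102
Natural end conditions: m_0 = m_4 = 0.
Forward elimination and back-substitution give m_0 = 0, m_1 = -795/28, m_2 = 291/7, m_3 = -1005/28, m_4 = 0.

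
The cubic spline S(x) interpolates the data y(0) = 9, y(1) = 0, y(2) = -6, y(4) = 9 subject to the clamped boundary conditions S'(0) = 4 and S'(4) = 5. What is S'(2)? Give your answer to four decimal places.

With m_i denoting the second derivative at x_i, h_i = 1, 1, 2, and Δ_i = (y_(i+1) − y_i)/h_i = -9, -6, 15/2:
  1·m_0 + 4·m_1 + 1·m_2 = 6(Δ_1 - Δ_0) = 18
  1·m_1 + 6·m_2 + 2·m_3 = 6(Δ_2 - Δ_1) = 81
Clamped end conditions give two more equations: 2h_0·m_0 + h_0·m_1 = 6(Δ_0 - S'(0)) = -78 and h_2·m_2 + 2h_2·m_3 = 6(S'(4) - Δ_2) = -15.
Solving: m_0 = -989/22, m_1 = 131/11, m_2 = 337/22, m_3 = -251/22.
On [2, 4], S'(x) = b_2 + 2c_2·(x - 2) + 3d_2·(x - 2)² with b_2 = Δ_2 - h_2(2m_2 + m_3)/6 = 12/11, c_2 = m_2/2 = 337/44, d_2 = (m_3 - m_2)/(6h_2) = -49/22. So S'(2) = 12/11.

1.0909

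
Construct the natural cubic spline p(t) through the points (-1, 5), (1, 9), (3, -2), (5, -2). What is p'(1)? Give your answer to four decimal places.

-2.7333

With σ_i denoting the second derivative at x_i, h_i = 2, 2, 2, and Δ_i = (y_(i+1) − y_i)/h_i = 2, -11/2, 0:
  2·σ_0 + 8·σ_1 + 2·σ_2 = 6(Δ_1 - Δ_0) = -45
  2·σ_1 + 8·σ_2 + 2·σ_3 = 6(Δ_2 - Δ_1) = 33
Natural end conditions: σ_0 = σ_3 = 0.
Hence σ_0 = 0, σ_1 = -71/10, σ_2 = 59/10, σ_3 = 0.
On [1, 3], p'(t) = b_1 + 2c_1·(t - 1) + 3d_1·(t - 1)² with b_1 = Δ_1 - h_1(2σ_1 + σ_2)/6 = -41/15, c_1 = σ_1/2 = -71/20, d_1 = (σ_2 - σ_1)/(6h_1) = 13/12. So p'(1) = -41/15.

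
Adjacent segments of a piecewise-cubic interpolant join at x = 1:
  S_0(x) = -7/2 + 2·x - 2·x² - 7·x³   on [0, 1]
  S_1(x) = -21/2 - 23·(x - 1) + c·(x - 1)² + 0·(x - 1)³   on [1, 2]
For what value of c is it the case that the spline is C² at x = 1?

S_0''(x) = -4 - 42·x, so S_0''(1) = -46. On the right, S_1''(1) = 2c, so c = -23.

-23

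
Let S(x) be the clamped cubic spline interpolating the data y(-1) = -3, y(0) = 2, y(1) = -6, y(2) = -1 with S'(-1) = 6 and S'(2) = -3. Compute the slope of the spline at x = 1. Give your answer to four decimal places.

Put M_i = S'' at the i-th knot. Here h = (1, 1, 1) and Δ = (5, -8, 5), so the interior equations h_(i-1)·M_(i-1) + 2(h_(i-1)+h_i)·M_i + h_i·M_(i+1) = 6(Δ_i − Δ_(i-1)) read
  1·M_0 + 4·M_1 + 1·M_2 = 6(Δ_1 - Δ_0) = -78
  1·M_1 + 4·M_2 + 1·M_3 = 6(Δ_2 - Δ_1) = 78
Clamped end conditions give two more equations: 2h_0·M_0 + h_0·M_1 = 6(Δ_0 - S'(-1)) = -6 and h_2·M_2 + 2h_2·M_3 = 6(S'(2) - Δ_2) = -48.
Solving the tridiagonal system: M_0 = 66/5, M_1 = -162/5, M_2 = 192/5, M_3 = -216/5.
On [1, 2], S'(x) = b_2 + 2c_2·(x - 1) + 3d_2·(x - 1)² with b_2 = Δ_2 - h_2(2M_2 + M_3)/6 = -3/5, c_2 = M_2/2 = 96/5, d_2 = (M_3 - M_2)/(6h_2) = -68/5. So S'(1) = -3/5.

-0.6000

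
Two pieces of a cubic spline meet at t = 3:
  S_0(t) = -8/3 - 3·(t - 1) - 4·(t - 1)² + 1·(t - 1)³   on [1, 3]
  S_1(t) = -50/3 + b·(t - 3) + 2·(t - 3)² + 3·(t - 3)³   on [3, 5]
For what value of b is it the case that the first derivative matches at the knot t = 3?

S_0'(t) = -3 - 8·(t - 1) + 3·(t - 1)², so S_0'(3) = -7. On the right, S_1'(3) = b, so b = -7.

-7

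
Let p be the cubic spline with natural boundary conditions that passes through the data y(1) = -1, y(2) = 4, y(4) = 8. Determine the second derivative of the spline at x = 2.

Put σ_i = p'' at the i-th knot. Here h = (1, 2) and Δ = (5, 2), so the interior equations h_(i-1)·σ_(i-1) + 2(h_(i-1)+h_i)·σ_i + h_i·σ_(i+1) = 6(Δ_i − Δ_(i-1)) read
  1·σ_0 + 6·σ_1 + 2·σ_2 = 6(Δ_1 - Δ_0) = -18
Natural end conditions: σ_0 = σ_2 = 0.
Solving the tridiagonal system: σ_0 = 0, σ_1 = -3, σ_2 = 0.

-3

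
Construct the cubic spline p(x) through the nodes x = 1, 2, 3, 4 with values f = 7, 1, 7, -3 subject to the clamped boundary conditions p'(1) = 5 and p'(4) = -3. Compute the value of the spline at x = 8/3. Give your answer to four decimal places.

Put σ_i = p'' at the i-th knot. Here h = (1, 1, 1) and Δ = (-6, 6, -10), so the interior equations h_(i-1)·σ_(i-1) + 2(h_(i-1)+h_i)·σ_i + h_i·σ_(i+1) = 6(Δ_i − Δ_(i-1)) read
  1·σ_0 + 4·σ_1 + 1·σ_2 = 6(Δ_1 - Δ_0) = 72
  1·σ_1 + 4·σ_2 + 1·σ_3 = 6(Δ_2 - Δ_1) = -96
Clamped end conditions give two more equations: 2h_0·σ_0 + h_0·σ_1 = 6(Δ_0 - p'(1)) = -66 and h_2·σ_2 + 2h_2·σ_3 = 6(p'(4) - Δ_2) = 42.
Forward elimination and back-substitution give σ_0 = -818/15, σ_1 = 646/15, σ_2 = -686/15, σ_3 = 658/15.
On [2, 3], p(x) = 1 - 11/15·(x - 2) + 323/15·(x - 2)² - 74/5·(x - 2)³.
With (x - 2) = 2/3: p(8/3) = 769/135.

5.6963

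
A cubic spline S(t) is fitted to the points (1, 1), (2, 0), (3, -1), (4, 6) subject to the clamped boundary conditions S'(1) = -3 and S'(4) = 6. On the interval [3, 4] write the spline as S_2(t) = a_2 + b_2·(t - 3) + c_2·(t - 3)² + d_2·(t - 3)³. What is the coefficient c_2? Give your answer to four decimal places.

8.2000

Write M_i for S''(x_i). With h_i = 1, 1, 1 and divided differences Δ_i = -1, -1, 7, the continuity of S' gives the tridiagonal system
  1·M_0 + 4·M_1 + 1·M_2 = 6(Δ_1 - Δ_0) = 0
  1·M_1 + 4·M_2 + 1·M_3 = 6(Δ_2 - Δ_1) = 48
Clamped end conditions give two more equations: 2h_0·M_0 + h_0·M_1 = 6(Δ_0 - S'(1)) = 12 and h_2·M_2 + 2h_2·M_3 = 6(S'(4) - Δ_2) = -6.
Solving the tridiagonal system: M_0 = 46/5, M_1 = -32/5, M_2 = 82/5, M_3 = -56/5.
On [3, 4], with S_2(t) = a_2 + b_2·(t - 3) + c_2·(t - 3)² + d_2·(t - 3)³: c_2 = M_2/2 = 41/5, d_2 = (M_3 - M_2)/(6h_2) = -23/5, b_2 = Δ_2 - h_2(2M_2 + M_3)/6 = 17/5.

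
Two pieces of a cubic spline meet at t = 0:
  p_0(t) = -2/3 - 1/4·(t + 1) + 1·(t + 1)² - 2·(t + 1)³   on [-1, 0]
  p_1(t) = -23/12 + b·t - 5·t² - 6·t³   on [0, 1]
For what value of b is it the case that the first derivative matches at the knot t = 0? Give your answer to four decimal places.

p_0'(t) = -1/4 + 2·(t + 1) - 6·(t + 1)², so p_0'(0) = -17/4. On the right, p_1'(0) = b, so b = -17/4.

-4.2500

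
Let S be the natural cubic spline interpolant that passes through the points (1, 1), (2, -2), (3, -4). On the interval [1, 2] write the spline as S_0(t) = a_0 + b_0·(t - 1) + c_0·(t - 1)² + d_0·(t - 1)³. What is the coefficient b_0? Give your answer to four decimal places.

Put M_i = S'' at the i-th knot. Here h = (1, 1) and Δ = (-3, -2), so the interior equations h_(i-1)·M_(i-1) + 2(h_(i-1)+h_i)·M_i + h_i·M_(i+1) = 6(Δ_i − Δ_(i-1)) read
  1·M_0 + 4·M_1 + 1·M_2 = 6(Δ_1 - Δ_0) = 6
Natural end conditions: M_0 = M_2 = 0.
Hence M_0 = 0, M_1 = 3/2, M_2 = 0.
On [1, 2], with S_0(t) = a_0 + b_0·(t - 1) + c_0·(t - 1)² + d_0·(t - 1)³: c_0 = M_0/2 = 0, d_0 = (M_1 - M_0)/(6h_0) = 1/4, b_0 = Δ_0 - h_0(2M_0 + M_1)/6 = -13/4.

-3.2500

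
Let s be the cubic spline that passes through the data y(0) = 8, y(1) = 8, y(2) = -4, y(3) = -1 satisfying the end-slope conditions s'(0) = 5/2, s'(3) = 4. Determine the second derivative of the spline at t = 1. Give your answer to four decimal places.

Let m_i = s''(x_i). Step sizes h_i = 1, 1, 1; slopes of the chords Δ_i = (y_(i+1) - y_i)/h_i = 0, -12, 3.
  1·m_0 + 4·m_1 + 1·m_2 = 6(Δ_1 - Δ_0) = -72
  1·m_1 + 4·m_2 + 1·m_3 = 6(Δ_2 - Δ_1) = 90
Clamped end conditions give two more equations: 2h_0·m_0 + h_0·m_1 = 6(Δ_0 - s'(0)) = -15 and h_2·m_2 + 2h_2·m_3 = 6(s'(3) - Δ_2) = 6.
Solving the tridiagonal system: m_0 = 32/5, m_1 = -139/5, m_2 = 164/5, m_3 = -67/5.

-27.8000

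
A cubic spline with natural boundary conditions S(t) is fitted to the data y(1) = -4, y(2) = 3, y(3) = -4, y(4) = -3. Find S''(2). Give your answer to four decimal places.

-25.6000

With M_i denoting the second derivative at x_i, h_i = 1, 1, 1, and Δ_i = (y_(i+1) − y_i)/h_i = 7, -7, 1:
  1·M_0 + 4·M_1 + 1·M_2 = 6(Δ_1 - Δ_0) = -84
  1·M_1 + 4·M_2 + 1·M_3 = 6(Δ_2 - Δ_1) = 48
Natural end conditions: M_0 = M_3 = 0.
Forward elimination and back-substitution give M_0 = 0, M_1 = -128/5, M_2 = 92/5, M_3 = 0.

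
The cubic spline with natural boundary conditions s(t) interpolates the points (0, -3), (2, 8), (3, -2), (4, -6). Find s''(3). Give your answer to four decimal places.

13.4348

With M_i denoting the second derivative at x_i, h_i = 2, 1, 1, and Δ_i = (y_(i+1) − y_i)/h_i = 11/2, -10, -4:
  2·M_0 + 6·M_1 + 1·M_2 = 6(Δ_1 - Δ_0) = -93
  1·M_1 + 4·M_2 + 1·M_3 = 6(Δ_2 - Δ_1) = 36
Natural end conditions: M_0 = M_3 = 0.
Solving: M_0 = 0, M_1 = -408/23, M_2 = 309/23, M_3 = 0.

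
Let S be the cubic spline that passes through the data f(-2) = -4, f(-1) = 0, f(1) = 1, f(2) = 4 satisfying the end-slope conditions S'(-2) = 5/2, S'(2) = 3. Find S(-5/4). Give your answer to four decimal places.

With σ_i denoting the second derivative at x_i, h_i = 1, 2, 1, and Δ_i = (y_(i+1) − y_i)/h_i = 4, 1/2, 3:
  1·σ_0 + 6·σ_1 + 2·σ_2 = 6(Δ_1 - Δ_0) = -21
  2·σ_1 + 6·σ_2 + 1·σ_3 = 6(Δ_2 - Δ_1) = 15
Clamped end conditions give two more equations: 2h_0·σ_0 + h_0·σ_1 = 6(Δ_0 - S'(-2)) = 9 and h_2·σ_2 + 2h_2·σ_3 = 6(S'(2) - Δ_2) = 0.
Solving: σ_0 = 271/35, σ_1 = -227/35, σ_2 = 178/35, σ_3 = -89/35.
On [-2, -1], S(t) = -4 + 5/2·(t + 2) + 271/70·(t + 2)² - 83/35·(t + 2)³.
With (t + 2) = 3/4: S(-5/4) = -2123/2240.

-0.9478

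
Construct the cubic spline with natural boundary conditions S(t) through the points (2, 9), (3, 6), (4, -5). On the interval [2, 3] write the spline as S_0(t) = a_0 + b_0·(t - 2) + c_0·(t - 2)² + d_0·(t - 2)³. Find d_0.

-2

With M_i denoting the second derivative at x_i, h_i = 1, 1, and Δ_i = (y_(i+1) − y_i)/h_i = -3, -11:
  1·M_0 + 4·M_1 + 1·M_2 = 6(Δ_1 - Δ_0) = -48
Natural end conditions: M_0 = M_2 = 0.
Hence M_0 = 0, M_1 = -12, M_2 = 0.
On [2, 3], with S_0(t) = a_0 + b_0·(t - 2) + c_0·(t - 2)² + d_0·(t - 2)³: c_0 = M_0/2 = 0, d_0 = (M_1 - M_0)/(6h_0) = -2, b_0 = Δ_0 - h_0(2M_0 + M_1)/6 = -1.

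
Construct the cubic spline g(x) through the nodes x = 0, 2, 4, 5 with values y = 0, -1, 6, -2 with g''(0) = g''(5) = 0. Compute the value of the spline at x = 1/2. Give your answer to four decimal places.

Put σ_i = g'' at the i-th knot. Here h = (2, 2, 1) and Δ = (-1/2, 7/2, -8), so the interior equations h_(i-1)·σ_(i-1) + 2(h_(i-1)+h_i)·σ_i + h_i·σ_(i+1) = 6(Δ_i − Δ_(i-1)) read
  2·σ_0 + 8·σ_1 + 2·σ_2 = 6(Δ_1 - Δ_0) = 24
  2·σ_1 + 6·σ_2 + 1·σ_3 = 6(Δ_2 - Δ_1) = -69
Natural end conditions: σ_0 = σ_3 = 0.
Hence σ_0 = 0, σ_1 = 141/22, σ_2 = -150/11, σ_3 = 0.
On [0, 2], g(x) = 0 - 29/11·x + 0·x² + 47/88·x³.
With x = 1/2: g(1/2) = -881/704.

-1.2514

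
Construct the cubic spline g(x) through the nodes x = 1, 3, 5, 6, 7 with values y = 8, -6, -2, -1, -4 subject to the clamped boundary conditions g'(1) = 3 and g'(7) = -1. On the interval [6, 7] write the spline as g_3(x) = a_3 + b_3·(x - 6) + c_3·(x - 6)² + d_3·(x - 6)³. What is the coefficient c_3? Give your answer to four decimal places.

Let M_i = g''(x_i). Step sizes h_i = 2, 2, 1, 1; slopes of the chords Δ_i = (y_(i+1) - y_i)/h_i = -7, 2, 1, -3.
  2·M_0 + 8·M_1 + 2·M_2 = 6(Δ_1 - Δ_0) = 54
  2·M_1 + 6·M_2 + 1·M_3 = 6(Δ_2 - Δ_1) = -6
  1·M_2 + 4·M_3 + 1·M_4 = 6(Δ_3 - Δ_2) = -24
Clamped end conditions give two more equations: 2h_0·M_0 + h_0·M_1 = 6(Δ_0 - g'(1)) = -60 and h_3·M_3 + 2h_3·M_4 = 6(g'(7) - Δ_3) = 12.
Solving the tridiagonal system: M_0 = -907/42, M_1 = 277/21, M_2 = -25/6, M_3 = -155/21, M_4 = 407/42.
On [6, 7], with g_3(x) = a_3 + b_3·(x - 6) + c_3·(x - 6)² + d_3·(x - 6)³: c_3 = M_3/2 = -155/42, d_3 = (M_4 - M_3)/(6h_3) = 239/84, b_3 = Δ_3 - h_3(2M_3 + M_4)/6 = -181/84.

-3.6905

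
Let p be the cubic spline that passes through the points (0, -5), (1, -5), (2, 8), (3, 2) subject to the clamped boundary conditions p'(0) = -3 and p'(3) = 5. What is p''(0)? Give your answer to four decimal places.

Put σ_i = p'' at the i-th knot. Here h = (1, 1, 1) and Δ = (0, 13, -6), so the interior equations h_(i-1)·σ_(i-1) + 2(h_(i-1)+h_i)·σ_i + h_i·σ_(i+1) = 6(Δ_i − Δ_(i-1)) read
  1·σ_0 + 4·σ_1 + 1·σ_2 = 6(Δ_1 - Δ_0) = 78
  1·σ_1 + 4·σ_2 + 1·σ_3 = 6(Δ_2 - Δ_1) = -114
Clamped end conditions give two more equations: 2h_0·σ_0 + h_0·σ_1 = 6(Δ_0 - p'(0)) = 18 and h_2·σ_2 + 2h_2·σ_3 = 6(p'(3) - Δ_2) = 66.
Solving: σ_0 = -124/15, σ_1 = 518/15, σ_2 = -778/15, σ_3 = 884/15.

-8.2667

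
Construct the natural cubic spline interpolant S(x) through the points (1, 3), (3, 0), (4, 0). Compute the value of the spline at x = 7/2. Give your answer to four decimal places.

Write M_i for S''(x_i). With h_i = 2, 1 and divided differences Δ_i = -3/2, 0, the continuity of S' gives the tridiagonal system
  2·M_0 + 6·M_1 + 1·M_2 = 6(Δ_1 - Δ_0) = 9
Natural end conditions: M_0 = M_2 = 0.
Hence M_0 = 0, M_1 = 3/2, M_2 = 0.
On [3, 4], S(x) = 0 - 1/2·(x - 3) + 3/4·(x - 3)² - 1/4·(x - 3)³.
With (x - 3) = 1/2: S(7/2) = -3/32.

-0.0938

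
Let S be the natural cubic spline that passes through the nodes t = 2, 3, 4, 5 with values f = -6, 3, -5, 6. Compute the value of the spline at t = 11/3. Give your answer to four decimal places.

-2.9111

Put m_i = S'' at the i-th knot. Here h = (1, 1, 1) and Δ = (9, -8, 11), so the interior equations h_(i-1)·m_(i-1) + 2(h_(i-1)+h_i)·m_i + h_i·m_(i+1) = 6(Δ_i − Δ_(i-1)) read
  1·m_0 + 4·m_1 + 1·m_2 = 6(Δ_1 - Δ_0) = -102
  1·m_1 + 4·m_2 + 1·m_3 = 6(Δ_2 - Δ_1) = 114
Natural end conditions: m_0 = m_3 = 0.
Solving: m_0 = 0, m_1 = -174/5, m_2 = 186/5, m_3 = 0.
On [3, 4], S(t) = 3 - 13/5·(t - 3) - 87/5·(t - 3)² + 12·(t - 3)³.
With (t - 3) = 2/3: S(11/3) = -131/45.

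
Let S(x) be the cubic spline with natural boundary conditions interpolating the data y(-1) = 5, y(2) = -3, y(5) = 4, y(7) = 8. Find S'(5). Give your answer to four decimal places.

2.6847

With m_i denoting the second derivative at x_i, h_i = 3, 3, 2, and Δ_i = (y_(i+1) − y_i)/h_i = -8/3, 7/3, 2:
  3·m_0 + 12·m_1 + 3·m_2 = 6(Δ_1 - Δ_0) = 30
  3·m_1 + 10·m_2 + 2·m_3 = 6(Δ_2 - Δ_1) = -2
Natural end conditions: m_0 = m_3 = 0.
Solving: m_0 = 0, m_1 = 102/37, m_2 = -38/37, m_3 = 0.
On [5, 7], S'(x) = b_2 + 2c_2·(x - 5) + 3d_2·(x - 5)² with b_2 = Δ_2 - h_2(2m_2 + m_3)/6 = 298/111, c_2 = m_2/2 = -19/37, d_2 = (m_3 - m_2)/(6h_2) = 19/222. So S'(5) = 298/111.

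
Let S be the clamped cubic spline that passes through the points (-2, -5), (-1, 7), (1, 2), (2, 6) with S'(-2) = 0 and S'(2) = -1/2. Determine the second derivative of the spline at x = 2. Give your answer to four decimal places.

-23.6857

Let m_i = S''(x_i). Step sizes h_i = 1, 2, 1; slopes of the chords Δ_i = (y_(i+1) - y_i)/h_i = 12, -5/2, 4.
  1·m_0 + 6·m_1 + 2·m_2 = 6(Δ_1 - Δ_0) = -87
  2·m_1 + 6·m_2 + 1·m_3 = 6(Δ_2 - Δ_1) = 39
Clamped end conditions give two more equations: 2h_0·m_0 + h_0·m_1 = 6(Δ_0 - S'(-2)) = 72 and h_2·m_2 + 2h_2·m_3 = 6(S'(2) - Δ_2) = -27.
Solving the tridiagonal system: m_0 = 1781/35, m_1 = -1042/35, m_2 = 713/35, m_3 = -829/35.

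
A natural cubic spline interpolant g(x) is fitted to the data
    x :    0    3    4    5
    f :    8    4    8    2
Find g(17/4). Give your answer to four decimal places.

Put M_i = g'' at the i-th knot. Here h = (3, 1, 1) and Δ = (-4/3, 4, -6), so the interior equations h_(i-1)·M_(i-1) + 2(h_(i-1)+h_i)·M_i + h_i·M_(i+1) = 6(Δ_i − Δ_(i-1)) read
  3·M_0 + 8·M_1 + 1·M_2 = 6(Δ_1 - Δ_0) = 32
  1·M_1 + 4·M_2 + 1·M_3 = 6(Δ_2 - Δ_1) = -60
Natural end conditions: M_0 = M_3 = 0.
Solving the tridiagonal system: M_0 = 0, M_1 = 188/31, M_2 = -512/31, M_3 = 0.
On [4, 5], g(x) = 8 - 46/93·(x - 4) - 256/31·(x - 4)² + 256/93·(x - 4)³.
With (x - 4) = 1/4: g(17/4) = 459/62.

7.4032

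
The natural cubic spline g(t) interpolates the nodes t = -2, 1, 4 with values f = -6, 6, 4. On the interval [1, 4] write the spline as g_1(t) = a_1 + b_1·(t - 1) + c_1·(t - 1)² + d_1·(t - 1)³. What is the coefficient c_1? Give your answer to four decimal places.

Put M_i = g'' at the i-th knot. Here h = (3, 3) and Δ = (4, -2/3), so the interior equations h_(i-1)·M_(i-1) + 2(h_(i-1)+h_i)·M_i + h_i·M_(i+1) = 6(Δ_i − Δ_(i-1)) read
  3·M_0 + 12·M_1 + 3·M_2 = 6(Δ_1 - Δ_0) = -28
Natural end conditions: M_0 = M_2 = 0.
Solving the tridiagonal system: M_0 = 0, M_1 = -7/3, M_2 = 0.
On [1, 4], with g_1(t) = a_1 + b_1·(t - 1) + c_1·(t - 1)² + d_1·(t - 1)³: c_1 = M_1/2 = -7/6, d_1 = (M_2 - M_1)/(6h_1) = 7/54, b_1 = Δ_1 - h_1(2M_1 + M_2)/6 = 5/3.

-1.1667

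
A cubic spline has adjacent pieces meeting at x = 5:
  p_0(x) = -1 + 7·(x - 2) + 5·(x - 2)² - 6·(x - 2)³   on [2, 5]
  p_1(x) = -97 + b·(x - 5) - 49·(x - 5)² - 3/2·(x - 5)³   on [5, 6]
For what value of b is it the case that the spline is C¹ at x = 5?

p_0'(x) = 7 + 10·(x - 2) - 18·(x - 2)², so p_0'(5) = -125. On the right, p_1'(5) = b, so b = -125.

-125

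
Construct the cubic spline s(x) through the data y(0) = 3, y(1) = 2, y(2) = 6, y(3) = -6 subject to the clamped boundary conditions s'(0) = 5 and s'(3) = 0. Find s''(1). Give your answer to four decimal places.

Let m_i = s''(x_i). Step sizes h_i = 1, 1, 1; slopes of the chords Δ_i = (y_(i+1) - y_i)/h_i = -1, 4, -12.
  1·m_0 + 4·m_1 + 1·m_2 = 6(Δ_1 - Δ_0) = 30
  1·m_1 + 4·m_2 + 1·m_3 = 6(Δ_2 - Δ_1) = -96
Clamped end conditions give two more equations: 2h_0·m_0 + h_0·m_1 = 6(Δ_0 - s'(0)) = -36 and h_2·m_2 + 2h_2·m_3 = 6(s'(3) - Δ_2) = 72.
Forward elimination and back-substitution give m_0 = -94/3, m_1 = 80/3, m_2 = -136/3, m_3 = 176/3.

26.6667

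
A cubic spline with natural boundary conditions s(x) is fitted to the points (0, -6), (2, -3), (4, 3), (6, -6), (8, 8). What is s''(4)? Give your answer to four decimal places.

Put m_i = s'' at the i-th knot. Here h = (2, 2, 2, 2) and Δ = (3/2, 3, -9/2, 7), so the interior equations h_(i-1)·m_(i-1) + 2(h_(i-1)+h_i)·m_i + h_i·m_(i+1) = 6(Δ_i − Δ_(i-1)) read
  2·m_0 + 8·m_1 + 2·m_2 = 6(Δ_1 - Δ_0) = 9
  2·m_1 + 8·m_2 + 2·m_3 = 6(Δ_2 - Δ_1) = -45
  2·m_2 + 8·m_3 + 2·m_4 = 6(Δ_3 - Δ_2) = 69
Natural end conditions: m_0 = m_4 = 0.
Forward elimination and back-substitution give m_0 = 0, m_1 = 24/7, m_2 = -129/14, m_3 = 153/14, m_4 = 0.

-9.2143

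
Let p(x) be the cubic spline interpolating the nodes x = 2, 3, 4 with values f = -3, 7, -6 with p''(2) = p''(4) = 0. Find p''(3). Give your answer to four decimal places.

-34.5000

Let σ_i = p''(x_i). Step sizes h_i = 1, 1; slopes of the chords Δ_i = (y_(i+1) - y_i)/h_i = 10, -13.
  1·σ_0 + 4·σ_1 + 1·σ_2 = 6(Δ_1 - Δ_0) = -138
Natural end conditions: σ_0 = σ_2 = 0.
Solving: σ_0 = 0, σ_1 = -69/2, σ_2 = 0.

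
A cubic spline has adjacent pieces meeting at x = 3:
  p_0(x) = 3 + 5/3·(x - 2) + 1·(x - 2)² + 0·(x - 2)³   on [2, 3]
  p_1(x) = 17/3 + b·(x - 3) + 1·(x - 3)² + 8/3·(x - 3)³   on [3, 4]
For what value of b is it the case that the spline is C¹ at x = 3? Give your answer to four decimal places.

p_0'(x) = 5/3 + 2·(x - 2) + 0·(x - 2)², so p_0'(3) = 11/3. On the right, p_1'(3) = b, so b = 11/3.

3.6667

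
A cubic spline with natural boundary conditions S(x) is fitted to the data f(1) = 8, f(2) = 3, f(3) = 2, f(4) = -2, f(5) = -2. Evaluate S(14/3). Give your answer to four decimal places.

Let m_i = S''(x_i). Step sizes h_i = 1, 1, 1, 1; slopes of the chords Δ_i = (y_(i+1) - y_i)/h_i = -5, -1, -4, 0.
  1·m_0 + 4·m_1 + 1·m_2 = 6(Δ_1 - Δ_0) = 24
  1·m_1 + 4·m_2 + 1·m_3 = 6(Δ_2 - Δ_1) = -18
  1·m_2 + 4·m_3 + 1·m_4 = 6(Δ_3 - Δ_2) = 24
Natural end conditions: m_0 = m_4 = 0.
Hence m_0 = 0, m_1 = 57/7, m_2 = -60/7, m_3 = 57/7, m_4 = 0.
On [4, 5], S(x) = -2 - 19/7·(x - 4) + 57/14·(x - 4)² - 19/14·(x - 4)³.
With (x - 4) = 2/3: S(14/3) = -454/189.

-2.4021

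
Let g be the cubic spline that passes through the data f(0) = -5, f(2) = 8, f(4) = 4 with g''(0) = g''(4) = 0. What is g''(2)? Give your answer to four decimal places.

With σ_i denoting the second derivative at x_i, h_i = 2, 2, and Δ_i = (y_(i+1) − y_i)/h_i = 13/2, -2:
  2·σ_0 + 8·σ_1 + 2·σ_2 = 6(Δ_1 - Δ_0) = -51
Natural end conditions: σ_0 = σ_2 = 0.
Solving: σ_0 = 0, σ_1 = -51/8, σ_2 = 0.

-6.3750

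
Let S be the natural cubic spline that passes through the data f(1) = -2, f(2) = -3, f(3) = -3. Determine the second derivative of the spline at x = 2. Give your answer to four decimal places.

1.5000

Let σ_i = S''(x_i). Step sizes h_i = 1, 1; slopes of the chords Δ_i = (y_(i+1) - y_i)/h_i = -1, 0.
  1·σ_0 + 4·σ_1 + 1·σ_2 = 6(Δ_1 - Δ_0) = 6
Natural end conditions: σ_0 = σ_2 = 0.
Solving: σ_0 = 0, σ_1 = 3/2, σ_2 = 0.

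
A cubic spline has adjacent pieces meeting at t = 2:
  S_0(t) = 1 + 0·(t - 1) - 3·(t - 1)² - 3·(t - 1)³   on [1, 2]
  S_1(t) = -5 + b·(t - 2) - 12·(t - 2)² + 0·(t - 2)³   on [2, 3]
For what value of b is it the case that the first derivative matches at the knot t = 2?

-15

S_0'(t) = 0 - 6·(t - 1) - 9·(t - 1)², so S_0'(2) = -15. On the right, S_1'(2) = b, so b = -15.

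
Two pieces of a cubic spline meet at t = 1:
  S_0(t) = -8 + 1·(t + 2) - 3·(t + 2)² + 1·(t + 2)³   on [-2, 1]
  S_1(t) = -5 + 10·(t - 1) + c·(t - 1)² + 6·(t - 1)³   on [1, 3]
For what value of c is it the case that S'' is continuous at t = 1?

6

S_0''(t) = -6 + 6·(t + 2), so S_0''(1) = 12. On the right, S_1''(1) = 2c, so c = 6.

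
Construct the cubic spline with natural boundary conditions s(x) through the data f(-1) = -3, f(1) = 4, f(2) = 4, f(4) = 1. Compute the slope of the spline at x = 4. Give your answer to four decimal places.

Let m_i = s''(x_i). Step sizes h_i = 2, 1, 2; slopes of the chords Δ_i = (y_(i+1) - y_i)/h_i = 7/2, 0, -3/2.
  2·m_0 + 6·m_1 + 1·m_2 = 6(Δ_1 - Δ_0) = -21
  1·m_1 + 6·m_2 + 2·m_3 = 6(Δ_2 - Δ_1) = -9
Natural end conditions: m_0 = m_3 = 0.
Forward elimination and back-substitution give m_0 = 0, m_1 = -117/35, m_2 = -33/35, m_3 = 0.
On [2, 4], s'(x) = b_2 + 2c_2·(x - 2) + 3d_2·(x - 2)² with b_2 = Δ_2 - h_2(2m_2 + m_3)/6 = -61/70, c_2 = m_2/2 = -33/70, d_2 = (m_3 - m_2)/(6h_2) = 11/140. So s'(4) = -127/70.

-1.8143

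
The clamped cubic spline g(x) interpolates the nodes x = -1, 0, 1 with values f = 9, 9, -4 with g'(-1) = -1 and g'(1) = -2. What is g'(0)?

Write σ_i for g''(x_i). With h_i = 1, 1 and divided differences Δ_i = 0, -13, the continuity of g' gives the tridiagonal system
  1·σ_0 + 4·σ_1 + 1·σ_2 = 6(Δ_1 - Δ_0) = -78
Clamped end conditions give two more equations: 2h_0·σ_0 + h_0·σ_1 = 6(Δ_0 - g'(-1)) = 6 and h_1·σ_1 + 2h_1·σ_2 = 6(g'(1) - Δ_1) = 66.
Solving: σ_0 = 22, σ_1 = -38, σ_2 = 52.
On [0, 1], g'(x) = b_1 + 2c_1·x + 3d_1·x² with b_1 = Δ_1 - h_1(2σ_1 + σ_2)/6 = -9, c_1 = σ_1/2 = -19, d_1 = (σ_2 - σ_1)/(6h_1) = 15. So g'(0) = -9.

-9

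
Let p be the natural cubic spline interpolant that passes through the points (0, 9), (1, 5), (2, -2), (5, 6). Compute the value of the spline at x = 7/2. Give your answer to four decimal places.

-2.5363

Put M_i = p'' at the i-th knot. Here h = (1, 1, 3) and Δ = (-4, -7, 8/3), so the interior equations h_(i-1)·M_(i-1) + 2(h_(i-1)+h_i)·M_i + h_i·M_(i+1) = 6(Δ_i − Δ_(i-1)) read
  1·M_0 + 4·M_1 + 1·M_2 = 6(Δ_1 - Δ_0) = -18
  1·M_1 + 8·M_2 + 3·M_3 = 6(Δ_2 - Δ_1) = 58
Natural end conditions: M_0 = M_3 = 0.
Solving: M_0 = 0, M_1 = -202/31, M_2 = 250/31, M_3 = 0.
On [2, 5], p(x) = -2 - 502/93·(x - 2) + 125/31·(x - 2)² - 125/279·(x - 2)³.
With (x - 2) = 3/2: p(7/2) = -629/248.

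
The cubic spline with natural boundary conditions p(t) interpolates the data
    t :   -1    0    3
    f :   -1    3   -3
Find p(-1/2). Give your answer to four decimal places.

Write M_i for p''(x_i). With h_i = 1, 3 and divided differences Δ_i = 4, -2, the continuity of p' gives the tridiagonal system
  1·M_0 + 8·M_1 + 3·M_2 = 6(Δ_1 - Δ_0) = -36
Natural end conditions: M_0 = M_2 = 0.
Hence M_0 = 0, M_1 = -9/2, M_2 = 0.
On [-1, 0], p(t) = -1 + 19/4·(t + 1) + 0·(t + 1)² - 3/4·(t + 1)³.
With (t + 1) = 1/2: p(-1/2) = 41/32.

1.2813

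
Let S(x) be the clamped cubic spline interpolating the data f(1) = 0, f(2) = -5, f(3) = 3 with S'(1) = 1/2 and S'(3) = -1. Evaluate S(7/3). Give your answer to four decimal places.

Write m_i for S''(x_i). With h_i = 1, 1 and divided differences Δ_i = -5, 8, the continuity of S' gives the tridiagonal system
  1·m_0 + 4·m_1 + 1·m_2 = 6(Δ_1 - Δ_0) = 78
Clamped end conditions give two more equations: 2h_0·m_0 + h_0·m_1 = 6(Δ_0 - S'(1)) = -33 and h_1·m_1 + 2h_1·m_2 = 6(S'(3) - Δ_1) = -54.
Hence m_0 = -147/4, m_1 = 81/2, m_2 = -189/4.
On [2, 3], S(x) = -5 + 19/8·(x - 2) + 81/4·(x - 2)² - 117/8·(x - 2)³.
With (x - 2) = 1/3: S(7/3) = -5/2.

-2.5000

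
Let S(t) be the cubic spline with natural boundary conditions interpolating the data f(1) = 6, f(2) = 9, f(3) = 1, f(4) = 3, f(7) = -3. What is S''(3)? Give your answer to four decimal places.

With M_i denoting the second derivative at x_i, h_i = 1, 1, 1, 3, and Δ_i = (y_(i+1) − y_i)/h_i = 3, -8, 2, -2:
  1·M_0 + 4·M_1 + 1·M_2 = 6(Δ_1 - Δ_0) = -66
  1·M_1 + 4·M_2 + 1·M_3 = 6(Δ_2 - Δ_1) = 60
  1·M_2 + 8·M_3 + 3·M_4 = 6(Δ_3 - Δ_2) = -24
Natural end conditions: M_0 = M_4 = 0.
Solving the tridiagonal system: M_0 = 0, M_1 = -1275/58, M_2 = 636/29, M_3 = -333/58, M_4 = 0.

21.9310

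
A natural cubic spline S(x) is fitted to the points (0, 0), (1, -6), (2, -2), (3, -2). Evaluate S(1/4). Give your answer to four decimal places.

Put m_i = S'' at the i-th knot. Here h = (1, 1, 1) and Δ = (-6, 4, 0), so the interior equations h_(i-1)·m_(i-1) + 2(h_(i-1)+h_i)·m_i + h_i·m_(i+1) = 6(Δ_i − Δ_(i-1)) read
  1·m_0 + 4·m_1 + 1·m_2 = 6(Δ_1 - Δ_0) = 60
  1·m_1 + 4·m_2 + 1·m_3 = 6(Δ_2 - Δ_1) = -24
Natural end conditions: m_0 = m_3 = 0.
Forward elimination and back-substitution give m_0 = 0, m_1 = 88/5, m_2 = -52/5, m_3 = 0.
On [0, 1], S(x) = 0 - 134/15·x + 0·x² + 44/15·x³.
With x = 1/4: S(1/4) = -35/16.

-2.1875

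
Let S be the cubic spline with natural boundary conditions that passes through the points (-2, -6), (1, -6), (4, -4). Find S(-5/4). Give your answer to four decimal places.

-6.1172

Let σ_i = S''(x_i). Step sizes h_i = 3, 3; slopes of the chords Δ_i = (y_(i+1) - y_i)/h_i = 0, 2/3.
  3·σ_0 + 12·σ_1 + 3·σ_2 = 6(Δ_1 - Δ_0) = 4
Natural end conditions: σ_0 = σ_2 = 0.
Solving: σ_0 = 0, σ_1 = 1/3, σ_2 = 0.
On [-2, 1], S(x) = -6 - 1/6·(x + 2) + 0·(x + 2)² + 1/54·(x + 2)³.
With (x + 2) = 3/4: S(-5/4) = -783/128.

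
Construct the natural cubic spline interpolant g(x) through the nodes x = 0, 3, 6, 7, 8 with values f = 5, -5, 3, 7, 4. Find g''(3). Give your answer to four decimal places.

2.6607

Write σ_i for g''(x_i). With h_i = 3, 3, 1, 1 and divided differences Δ_i = -10/3, 8/3, 4, -3, the continuity of g' gives the tridiagonal system
  3·σ_0 + 12·σ_1 + 3·σ_2 = 6(Δ_1 - Δ_0) = 36
  3·σ_1 + 8·σ_2 + 1·σ_3 = 6(Δ_2 - Δ_1) = 8
  1·σ_2 + 4·σ_3 + 1·σ_4 = 6(Δ_3 - Δ_2) = -42
Natural end conditions: σ_0 = σ_4 = 0.
Forward elimination and back-substitution give σ_0 = 0, σ_1 = 149/56, σ_2 = 19/14, σ_3 = -607/56, σ_4 = 0.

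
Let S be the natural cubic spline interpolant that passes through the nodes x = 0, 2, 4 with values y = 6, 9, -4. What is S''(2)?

-6

Put M_i = S'' at the i-th knot. Here h = (2, 2) and Δ = (3/2, -13/2), so the interior equations h_(i-1)·M_(i-1) + 2(h_(i-1)+h_i)·M_i + h_i·M_(i+1) = 6(Δ_i − Δ_(i-1)) read
  2·M_0 + 8·M_1 + 2·M_2 = 6(Δ_1 - Δ_0) = -48
Natural end conditions: M_0 = M_2 = 0.
Solving: M_0 = 0, M_1 = -6, M_2 = 0.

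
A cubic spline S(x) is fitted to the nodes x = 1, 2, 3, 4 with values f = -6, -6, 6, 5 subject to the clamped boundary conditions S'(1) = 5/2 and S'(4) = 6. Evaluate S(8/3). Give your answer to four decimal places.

With m_i denoting the second derivative at x_i, h_i = 1, 1, 1, and Δ_i = (y_(i+1) − y_i)/h_i = 0, 12, -1:
  1·m_0 + 4·m_1 + 1·m_2 = 6(Δ_1 - Δ_0) = 72
  1·m_1 + 4·m_2 + 1·m_3 = 6(Δ_2 - Δ_1) = -78
Clamped end conditions give two more equations: 2h_0·m_0 + h_0·m_1 = 6(Δ_0 - S'(1)) = -15 and h_2·m_2 + 2h_2·m_3 = 6(S'(4) - Δ_2) = 42.
Forward elimination and back-substitution give m_0 = -364/15, m_1 = 503/15, m_2 = -568/15, m_3 = 599/15.
On [2, 3], S(x) = -6 + 107/15·(x - 2) + 503/30·(x - 2)² - 119/10·(x - 2)³.
With (x - 2) = 2/3: S(8/3) = 362/135.

2.6815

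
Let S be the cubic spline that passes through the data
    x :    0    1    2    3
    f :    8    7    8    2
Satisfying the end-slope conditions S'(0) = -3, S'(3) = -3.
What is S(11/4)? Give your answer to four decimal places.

Put m_i = S'' at the i-th knot. Here h = (1, 1, 1) and Δ = (-1, 1, -6), so the interior equations h_(i-1)·m_(i-1) + 2(h_(i-1)+h_i)·m_i + h_i·m_(i+1) = 6(Δ_i − Δ_(i-1)) read
  1·m_0 + 4·m_1 + 1·m_2 = 6(Δ_1 - Δ_0) = 12
  1·m_1 + 4·m_2 + 1·m_3 = 6(Δ_2 - Δ_1) = -42
Clamped end conditions give two more equations: 2h_0·m_0 + h_0·m_1 = 6(Δ_0 - S'(0)) = 12 and h_2·m_2 + 2h_2·m_3 = 6(S'(3) - Δ_2) = 18.
Solving the tridiagonal system: m_0 = 14/5, m_1 = 32/5, m_2 = -82/5, m_3 = 86/5.
On [2, 3], S(x) = 8 - 17/5·(x - 2) - 41/5·(x - 2)² + 28/5·(x - 2)³.
With (x - 2) = 3/4: S(11/4) = 16/5.

3.2000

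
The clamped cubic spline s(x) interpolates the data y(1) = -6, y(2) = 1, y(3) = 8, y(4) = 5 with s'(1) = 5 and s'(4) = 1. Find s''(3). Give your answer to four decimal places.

Let M_i = s''(x_i). Step sizes h_i = 1, 1, 1; slopes of the chords Δ_i = (y_(i+1) - y_i)/h_i = 7, 7, -3.
  1·M_0 + 4·M_1 + 1·M_2 = 6(Δ_1 - Δ_0) = 0
  1·M_1 + 4·M_2 + 1·M_3 = 6(Δ_2 - Δ_1) = -60
Clamped end conditions give two more equations: 2h_0·M_0 + h_0·M_1 = 6(Δ_0 - s'(1)) = 12 and h_2·M_2 + 2h_2·M_3 = 6(s'(4) - Δ_2) = 24.
Solving: M_0 = 56/15, M_1 = 68/15, M_2 = -328/15, M_3 = 344/15.

-21.8667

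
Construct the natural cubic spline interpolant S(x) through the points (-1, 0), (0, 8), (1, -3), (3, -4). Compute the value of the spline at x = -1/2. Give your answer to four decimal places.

6.0299

Write m_i for S''(x_i). With h_i = 1, 1, 2 and divided differences Δ_i = 8, -11, -1/2, the continuity of S' gives the tridiagonal system
  1·m_0 + 4·m_1 + 1·m_2 = 6(Δ_1 - Δ_0) = -114
  1·m_1 + 6·m_2 + 2·m_3 = 6(Δ_2 - Δ_1) = 63
Natural end conditions: m_0 = m_3 = 0.
Solving: m_0 = 0, m_1 = -747/23, m_2 = 366/23, m_3 = 0.
On [-1, 0], S(x) = 0 + 617/46·(x + 1) + 0·(x + 1)² - 249/46·(x + 1)³.
With (x + 1) = 1/2: S(-1/2) = 2219/368.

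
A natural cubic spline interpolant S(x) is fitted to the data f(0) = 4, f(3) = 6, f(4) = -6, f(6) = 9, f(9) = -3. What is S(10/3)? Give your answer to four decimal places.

Put M_i = S'' at the i-th knot. Here h = (3, 1, 2, 3) and Δ = (2/3, -12, 15/2, -4), so the interior equations h_(i-1)·M_(i-1) + 2(h_(i-1)+h_i)·M_i + h_i·M_(i+1) = 6(Δ_i − Δ_(i-1)) read
  3·M_0 + 8·M_1 + 1·M_2 = 6(Δ_1 - Δ_0) = -76
  1·M_1 + 6·M_2 + 2·M_3 = 6(Δ_2 - Δ_1) = 117
  2·M_2 + 10·M_3 + 3·M_4 = 6(Δ_3 - Δ_2) = -69
Natural end conditions: M_0 = M_4 = 0.
Hence M_0 = 0, M_1 = -2782/219, M_2 = 5612/219, M_3 = -5267/438, M_4 = 0.
On [3, 4], S(x) = 6 - 2636/219·(x - 3) - 1391/219·(x - 3)² + 1399/219·(x - 3)³.
With (x - 3) = 1/3: S(10/3) = 8980/5913.

1.5187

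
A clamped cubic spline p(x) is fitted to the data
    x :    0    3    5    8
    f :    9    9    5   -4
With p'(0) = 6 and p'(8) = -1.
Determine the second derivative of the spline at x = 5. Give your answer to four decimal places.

Put M_i = p'' at the i-th knot. Here h = (3, 2, 3) and Δ = (0, -2, -3), so the interior equations h_(i-1)·M_(i-1) + 2(h_(i-1)+h_i)·M_i + h_i·M_(i+1) = 6(Δ_i − Δ_(i-1)) read
  3·M_0 + 10·M_1 + 2·M_2 = 6(Δ_1 - Δ_0) = -12
  2·M_1 + 10·M_2 + 3·M_3 = 6(Δ_2 - Δ_1) = -6
Clamped end conditions give two more equations: 2h_0·M_0 + h_0·M_1 = 6(Δ_0 - p'(0)) = -36 and h_2·M_2 + 2h_2·M_3 = 6(p'(8) - Δ_2) = 12.
Hence M_0 = -596/91, M_1 = 100/91, M_2 = -152/91, M_3 = 258/91.

-1.6703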